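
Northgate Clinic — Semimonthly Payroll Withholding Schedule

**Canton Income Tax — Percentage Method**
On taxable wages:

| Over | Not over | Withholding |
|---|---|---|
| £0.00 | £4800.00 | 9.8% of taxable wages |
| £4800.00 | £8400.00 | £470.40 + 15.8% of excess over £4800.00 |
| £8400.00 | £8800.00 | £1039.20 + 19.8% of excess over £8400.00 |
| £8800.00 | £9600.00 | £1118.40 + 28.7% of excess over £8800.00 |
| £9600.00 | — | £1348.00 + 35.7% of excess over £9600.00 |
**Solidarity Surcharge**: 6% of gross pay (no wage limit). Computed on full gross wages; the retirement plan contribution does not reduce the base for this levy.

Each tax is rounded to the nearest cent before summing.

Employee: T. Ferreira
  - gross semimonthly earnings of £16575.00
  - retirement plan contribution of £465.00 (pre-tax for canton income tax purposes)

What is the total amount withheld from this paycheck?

Canton Income Tax: taxable = £16575.00 − £465.00 = £16110.00
  £1348.00 + 35.7% × (£16110.00 − £9600.00) = £1348.00 + 35.7% × £6510.00 = £3672.07
Solidarity Surcharge: 6% × £16575.00 = £994.50
Total: £3672.07 + £994.50 = £4666.57

£4666.57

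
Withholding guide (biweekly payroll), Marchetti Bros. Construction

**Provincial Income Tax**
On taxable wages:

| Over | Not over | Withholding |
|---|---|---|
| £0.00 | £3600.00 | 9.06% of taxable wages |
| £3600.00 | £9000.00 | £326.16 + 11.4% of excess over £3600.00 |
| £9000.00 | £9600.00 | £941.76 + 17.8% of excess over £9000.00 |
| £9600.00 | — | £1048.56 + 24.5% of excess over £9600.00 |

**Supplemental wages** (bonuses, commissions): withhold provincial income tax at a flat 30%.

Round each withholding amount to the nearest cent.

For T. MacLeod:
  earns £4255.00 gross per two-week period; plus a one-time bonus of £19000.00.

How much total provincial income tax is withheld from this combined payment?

Provincial Income Tax: taxable = £4255.00
  £326.16 + 11.4% × (£4255.00 − £3600.00) = £326.16 + 11.4% × £655.00 = £400.83
Supplemental (30% flat on bonus): 30% × £19000.00 = £5700.00
Total provincial income tax: £400.83 + £5700.00 = £6100.83

£6100.83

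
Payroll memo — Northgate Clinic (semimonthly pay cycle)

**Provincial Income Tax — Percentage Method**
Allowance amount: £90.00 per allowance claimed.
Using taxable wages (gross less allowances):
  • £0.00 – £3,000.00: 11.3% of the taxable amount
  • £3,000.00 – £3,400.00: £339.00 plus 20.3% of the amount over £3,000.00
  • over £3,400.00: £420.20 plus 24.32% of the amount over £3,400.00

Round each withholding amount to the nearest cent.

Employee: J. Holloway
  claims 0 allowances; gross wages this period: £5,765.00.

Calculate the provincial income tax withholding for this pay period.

£995.37

Provincial Income Tax: taxable = £5,765.00
  £420.20 + 24.32% × (£5,765.00 − £3,400.00) = £420.20 + 24.32% × £2,365.00 = £995.37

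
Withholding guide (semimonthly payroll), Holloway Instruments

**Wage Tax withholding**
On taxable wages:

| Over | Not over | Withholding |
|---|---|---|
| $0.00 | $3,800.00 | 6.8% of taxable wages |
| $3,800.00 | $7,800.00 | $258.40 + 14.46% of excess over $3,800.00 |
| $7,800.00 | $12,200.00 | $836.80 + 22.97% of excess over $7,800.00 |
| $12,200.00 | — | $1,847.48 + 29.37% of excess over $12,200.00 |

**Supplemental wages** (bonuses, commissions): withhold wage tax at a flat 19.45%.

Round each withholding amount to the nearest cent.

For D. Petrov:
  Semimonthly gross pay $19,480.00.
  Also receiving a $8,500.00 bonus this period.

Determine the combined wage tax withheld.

$5,638.87

Wage Tax: taxable = $19,480.00
  $1,847.48 + 29.37% × ($19,480.00 − $12,200.00) = $1,847.48 + 29.37% × $7,280.00 = $3,985.62
Supplemental (19.45% flat on bonus): 19.45% × $8,500.00 = $1,653.25
Total wage tax: $3,985.62 + $1,653.25 = $5,638.87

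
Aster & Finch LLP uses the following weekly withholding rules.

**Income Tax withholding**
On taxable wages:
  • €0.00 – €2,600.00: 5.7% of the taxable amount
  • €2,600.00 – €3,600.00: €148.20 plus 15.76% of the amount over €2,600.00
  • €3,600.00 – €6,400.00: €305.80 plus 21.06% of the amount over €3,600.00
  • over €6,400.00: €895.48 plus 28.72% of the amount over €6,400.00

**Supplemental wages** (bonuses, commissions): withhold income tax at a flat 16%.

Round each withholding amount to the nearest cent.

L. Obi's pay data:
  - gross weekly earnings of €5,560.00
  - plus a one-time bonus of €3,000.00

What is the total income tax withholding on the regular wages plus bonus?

Income Tax: taxable = €5,560.00
  €305.80 + 21.06% × (€5,560.00 − €3,600.00) = €305.80 + 21.06% × €1,960.00 = €718.58
Supplemental (16% flat on bonus): 16% × €3,000.00 = €480.00
Total income tax: €718.58 + €480.00 = €1,198.58

€1,198.58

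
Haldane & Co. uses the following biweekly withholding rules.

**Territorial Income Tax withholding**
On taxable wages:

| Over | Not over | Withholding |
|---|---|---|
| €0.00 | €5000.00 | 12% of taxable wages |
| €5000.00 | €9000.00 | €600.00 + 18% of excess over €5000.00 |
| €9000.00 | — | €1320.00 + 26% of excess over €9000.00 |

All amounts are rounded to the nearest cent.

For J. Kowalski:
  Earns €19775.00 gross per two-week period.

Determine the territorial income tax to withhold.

€4121.50

Territorial Income Tax: taxable = €19775.00
  €1320.00 + 26% × (€19775.00 − €9000.00) = €1320.00 + 26% × €10775.00 = €4121.50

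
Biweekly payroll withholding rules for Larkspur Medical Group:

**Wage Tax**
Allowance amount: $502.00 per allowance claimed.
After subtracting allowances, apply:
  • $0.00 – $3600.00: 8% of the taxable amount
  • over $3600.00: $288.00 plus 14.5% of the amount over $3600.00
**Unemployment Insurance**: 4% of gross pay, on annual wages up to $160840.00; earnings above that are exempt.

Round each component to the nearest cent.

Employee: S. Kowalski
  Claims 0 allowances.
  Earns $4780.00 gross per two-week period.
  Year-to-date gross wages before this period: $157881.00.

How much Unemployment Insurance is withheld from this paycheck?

$118.36

Unemployment Insurance: cap $160840.00 − YTD $157881.00 = $2959.00 subject; 4% × $2959.00 = $118.36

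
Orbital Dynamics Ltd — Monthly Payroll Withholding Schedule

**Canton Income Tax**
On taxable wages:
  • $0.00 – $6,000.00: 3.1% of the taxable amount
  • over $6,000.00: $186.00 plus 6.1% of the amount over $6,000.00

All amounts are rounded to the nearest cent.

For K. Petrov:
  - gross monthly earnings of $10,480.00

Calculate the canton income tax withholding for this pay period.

Canton Income Tax: taxable = $10,480.00
  $186.00 + 6.1% × ($10,480.00 − $6,000.00) = $186.00 + 6.1% × $4,480.00 = $459.28

$459.28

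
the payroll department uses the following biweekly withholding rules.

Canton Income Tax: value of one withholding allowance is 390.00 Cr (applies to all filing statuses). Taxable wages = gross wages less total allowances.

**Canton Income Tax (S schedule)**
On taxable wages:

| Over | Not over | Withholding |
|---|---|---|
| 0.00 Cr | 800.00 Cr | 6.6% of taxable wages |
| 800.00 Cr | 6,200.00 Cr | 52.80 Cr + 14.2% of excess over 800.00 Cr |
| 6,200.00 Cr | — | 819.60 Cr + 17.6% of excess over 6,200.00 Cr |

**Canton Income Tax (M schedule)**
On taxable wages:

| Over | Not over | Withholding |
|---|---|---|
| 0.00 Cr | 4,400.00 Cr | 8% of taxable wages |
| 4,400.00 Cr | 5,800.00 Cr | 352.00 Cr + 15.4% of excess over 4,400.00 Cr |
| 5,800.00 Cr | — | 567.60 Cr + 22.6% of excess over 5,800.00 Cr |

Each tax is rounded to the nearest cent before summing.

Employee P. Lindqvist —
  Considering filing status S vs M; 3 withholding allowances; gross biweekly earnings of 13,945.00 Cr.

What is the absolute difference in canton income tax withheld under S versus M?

167.15 Cr

Canton Income Tax (S): taxable = 13,945.00 Cr − 3×390.00 Cr = 12,775.00 Cr
  819.60 Cr + 17.6% × (12,775.00 Cr − 6,200.00 Cr) = 819.60 Cr + 17.6% × 6,575.00 Cr = 1,976.80 Cr
Canton Income Tax (M): taxable = 13,945.00 Cr − 3×390.00 Cr = 12,775.00 Cr
  567.60 Cr + 22.6% × (12,775.00 Cr − 5,800.00 Cr) = 567.60 Cr + 22.6% × 6,975.00 Cr = 2,143.95 Cr
Difference: |1,976.80 Cr − 2,143.95 Cr| = 167.15 Cr (higher under M)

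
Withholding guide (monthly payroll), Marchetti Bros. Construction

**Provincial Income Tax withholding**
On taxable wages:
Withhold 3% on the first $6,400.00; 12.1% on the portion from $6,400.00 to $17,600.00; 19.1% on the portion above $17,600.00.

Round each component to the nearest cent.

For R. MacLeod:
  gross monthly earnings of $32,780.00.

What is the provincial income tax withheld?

$4,446.58

Provincial Income Tax: taxable = $32,780.00
  $1,547.20 + 19.1% × ($32,780.00 − $17,600.00) = $1,547.20 + 19.1% × $15,180.00 = $4,446.58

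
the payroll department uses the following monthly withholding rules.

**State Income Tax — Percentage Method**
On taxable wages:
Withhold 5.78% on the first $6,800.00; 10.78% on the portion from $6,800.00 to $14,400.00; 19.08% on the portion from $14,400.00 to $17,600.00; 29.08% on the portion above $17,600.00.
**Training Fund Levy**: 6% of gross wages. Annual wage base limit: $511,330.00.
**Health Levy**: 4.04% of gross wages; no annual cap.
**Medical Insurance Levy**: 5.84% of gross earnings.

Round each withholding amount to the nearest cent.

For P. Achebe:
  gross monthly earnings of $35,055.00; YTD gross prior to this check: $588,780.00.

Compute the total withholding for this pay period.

$10,362.22

State Income Tax: taxable = $35,055.00
  $1,822.88 + 29.08% × ($35,055.00 − $17,600.00) = $1,822.88 + 29.08% × $17,455.00 = $6,898.79
Training Fund Levy: YTD $588,780.00 ≥ cap $511,330.00 → $0.00
Health Levy: 4.04% × $35,055.00 = $1,416.22
Medical Insurance Levy: 5.84% × $35,055.00 = $2,047.21
Total: $6,898.79 + $0.00 + $1,416.22 + $2,047.21 = $10,362.22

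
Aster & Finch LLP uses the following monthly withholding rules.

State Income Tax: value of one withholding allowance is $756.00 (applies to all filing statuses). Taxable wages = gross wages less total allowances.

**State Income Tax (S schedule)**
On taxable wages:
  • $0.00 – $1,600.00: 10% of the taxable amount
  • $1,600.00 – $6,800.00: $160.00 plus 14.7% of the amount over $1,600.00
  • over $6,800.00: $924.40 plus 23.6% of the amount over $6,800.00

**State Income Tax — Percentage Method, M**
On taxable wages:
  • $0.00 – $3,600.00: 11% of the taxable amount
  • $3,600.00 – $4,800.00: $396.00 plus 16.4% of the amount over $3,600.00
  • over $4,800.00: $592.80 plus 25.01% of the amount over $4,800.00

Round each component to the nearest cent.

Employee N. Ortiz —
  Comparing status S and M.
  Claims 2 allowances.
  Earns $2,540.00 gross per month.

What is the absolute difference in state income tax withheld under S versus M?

State Income Tax (S): taxable = $2,540.00 − 2×$756.00 = $1,028.00
  10% × $1,028.00 = $102.80
State Income Tax (M): taxable = $2,540.00 − 2×$756.00 = $1,028.00
  11% × $1,028.00 = $113.08
Difference: |$102.80 − $113.08| = $10.28 (higher under M)

$10.28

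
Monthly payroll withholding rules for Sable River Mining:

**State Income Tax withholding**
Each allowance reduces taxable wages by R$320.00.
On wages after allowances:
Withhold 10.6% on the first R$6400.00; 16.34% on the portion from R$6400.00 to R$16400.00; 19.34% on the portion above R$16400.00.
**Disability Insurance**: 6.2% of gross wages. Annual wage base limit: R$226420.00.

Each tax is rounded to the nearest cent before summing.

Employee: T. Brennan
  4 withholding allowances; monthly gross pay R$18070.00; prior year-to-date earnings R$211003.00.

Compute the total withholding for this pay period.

State Income Tax: taxable = R$18070.00 − 4×R$320.00 = R$16790.00
  R$2312.40 + 19.34% × (R$16790.00 − R$16400.00) = R$2312.40 + 19.34% × R$390.00 = R$2387.83
Disability Insurance: cap R$226420.00 − YTD R$211003.00 = R$15417.00 subject; 6.2% × R$15417.00 = R$955.85
Total: R$2387.83 + R$955.85 = R$3343.68

R$3343.68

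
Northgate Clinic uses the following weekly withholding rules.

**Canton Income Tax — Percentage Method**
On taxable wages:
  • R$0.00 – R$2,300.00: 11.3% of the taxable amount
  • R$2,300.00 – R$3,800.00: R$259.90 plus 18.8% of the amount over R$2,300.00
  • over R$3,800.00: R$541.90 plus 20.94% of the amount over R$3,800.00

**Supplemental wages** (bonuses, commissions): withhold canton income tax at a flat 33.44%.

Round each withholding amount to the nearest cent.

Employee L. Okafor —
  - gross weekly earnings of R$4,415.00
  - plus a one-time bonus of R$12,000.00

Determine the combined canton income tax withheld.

Canton Income Tax: taxable = R$4,415.00
  R$541.90 + 20.94% × (R$4,415.00 − R$3,800.00) = R$541.90 + 20.94% × R$615.00 = R$670.68
Supplemental (33.44% flat on bonus): 33.44% × R$12,000.00 = R$4,012.80
Total canton income tax: R$670.68 + R$4,012.80 = R$4,683.48

R$4,683.48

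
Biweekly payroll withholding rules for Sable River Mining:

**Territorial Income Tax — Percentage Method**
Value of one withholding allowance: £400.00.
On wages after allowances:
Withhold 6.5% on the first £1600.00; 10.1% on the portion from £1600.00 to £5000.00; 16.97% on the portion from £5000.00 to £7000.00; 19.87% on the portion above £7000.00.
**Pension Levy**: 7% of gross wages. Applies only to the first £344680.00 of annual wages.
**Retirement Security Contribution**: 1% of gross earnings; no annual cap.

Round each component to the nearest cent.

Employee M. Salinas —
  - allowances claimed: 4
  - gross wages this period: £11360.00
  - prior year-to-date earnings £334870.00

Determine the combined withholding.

Territorial Income Tax: taxable = £11360.00 − 4×£400.00 = £9760.00
  £786.80 + 19.87% × (£9760.00 − £7000.00) = £786.80 + 19.87% × £2760.00 = £1335.21
Pension Levy: cap £344680.00 − YTD £334870.00 = £9810.00 subject; 7% × £9810.00 = £686.70
Retirement Security Contribution: 1% × £11360.00 = £113.60
Total: £1335.21 + £686.70 + £113.60 = £2135.51

£2135.51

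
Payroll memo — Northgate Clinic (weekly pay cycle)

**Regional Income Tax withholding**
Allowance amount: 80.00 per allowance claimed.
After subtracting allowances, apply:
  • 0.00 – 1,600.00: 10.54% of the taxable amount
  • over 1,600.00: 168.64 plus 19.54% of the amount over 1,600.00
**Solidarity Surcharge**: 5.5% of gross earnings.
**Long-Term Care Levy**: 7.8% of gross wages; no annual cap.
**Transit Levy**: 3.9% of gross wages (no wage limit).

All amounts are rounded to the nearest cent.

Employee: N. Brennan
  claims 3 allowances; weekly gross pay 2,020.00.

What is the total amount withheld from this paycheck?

Regional Income Tax: taxable = 2,020.00 − 3×80.00 = 1,780.00
  168.64 + 19.54% × (1,780.00 − 1,600.00) = 168.64 + 19.54% × 180.00 = 203.81
Solidarity Surcharge: 5.5% × 2,020.00 = 111.10
Long-Term Care Levy: 7.8% × 2,020.00 = 157.56
Transit Levy: 3.9% × 2,020.00 = 78.78
Total: 203.81 + 111.10 + 157.56 + 78.78 = 551.25

551.25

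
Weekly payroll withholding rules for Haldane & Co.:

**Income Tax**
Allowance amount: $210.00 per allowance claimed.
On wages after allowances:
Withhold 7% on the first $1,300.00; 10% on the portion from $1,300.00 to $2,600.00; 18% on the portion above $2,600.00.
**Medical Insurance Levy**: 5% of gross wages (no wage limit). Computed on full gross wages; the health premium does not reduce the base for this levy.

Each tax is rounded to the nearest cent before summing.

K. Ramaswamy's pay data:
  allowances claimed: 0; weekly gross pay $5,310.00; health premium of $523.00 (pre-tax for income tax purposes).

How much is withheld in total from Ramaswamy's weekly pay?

Income Tax: taxable = $5,310.00 − $523.00 = $4,787.00
  $221.00 + 18% × ($4,787.00 − $2,600.00) = $221.00 + 18% × $2,187.00 = $614.66
Medical Insurance Levy: 5% × $5,310.00 = $265.50
Total: $614.66 + $265.50 = $880.16

$880.16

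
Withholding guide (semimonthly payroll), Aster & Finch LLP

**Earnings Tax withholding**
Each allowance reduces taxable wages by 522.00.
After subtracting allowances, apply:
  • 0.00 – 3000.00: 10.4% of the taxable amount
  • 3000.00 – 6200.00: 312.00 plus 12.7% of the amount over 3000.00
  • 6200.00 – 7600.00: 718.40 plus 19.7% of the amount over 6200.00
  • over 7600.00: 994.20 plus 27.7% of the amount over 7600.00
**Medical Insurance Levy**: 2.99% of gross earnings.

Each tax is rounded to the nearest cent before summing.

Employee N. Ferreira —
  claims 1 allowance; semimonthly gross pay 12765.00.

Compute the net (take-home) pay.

10103.02

Earnings Tax: taxable = 12765.00 − 1×522.00 = 12243.00
  994.20 + 27.7% × (12243.00 − 7600.00) = 994.20 + 27.7% × 4643.00 = 2280.31
Medical Insurance Levy: 2.99% × 12765.00 = 381.67
Total withheld: 2280.31 + 381.67 = 2661.98
Net pay: 12765.00 − 2661.98 = 10103.02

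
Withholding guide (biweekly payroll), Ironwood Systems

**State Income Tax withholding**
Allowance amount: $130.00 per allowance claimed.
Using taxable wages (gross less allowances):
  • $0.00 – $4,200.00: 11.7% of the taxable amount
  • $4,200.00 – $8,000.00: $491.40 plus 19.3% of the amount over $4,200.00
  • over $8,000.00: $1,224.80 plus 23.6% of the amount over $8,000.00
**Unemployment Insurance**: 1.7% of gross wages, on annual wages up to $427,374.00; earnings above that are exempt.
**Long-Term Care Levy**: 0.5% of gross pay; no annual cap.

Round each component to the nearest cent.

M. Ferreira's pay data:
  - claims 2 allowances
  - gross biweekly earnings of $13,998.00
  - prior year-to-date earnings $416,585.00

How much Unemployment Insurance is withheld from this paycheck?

$183.41

Unemployment Insurance: cap $427,374.00 − YTD $416,585.00 = $10,789.00 subject; 1.7% × $10,789.00 = $183.41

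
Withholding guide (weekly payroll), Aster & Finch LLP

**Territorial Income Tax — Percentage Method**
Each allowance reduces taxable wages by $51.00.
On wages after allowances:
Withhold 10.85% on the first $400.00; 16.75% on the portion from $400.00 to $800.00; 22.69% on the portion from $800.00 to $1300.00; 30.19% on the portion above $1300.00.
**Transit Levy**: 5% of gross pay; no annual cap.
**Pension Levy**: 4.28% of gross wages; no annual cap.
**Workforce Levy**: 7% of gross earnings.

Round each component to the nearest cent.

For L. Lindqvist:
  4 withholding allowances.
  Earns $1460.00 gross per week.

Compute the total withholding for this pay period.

Territorial Income Tax: taxable = $1460.00 − 4×$51.00 = $1256.00
  $110.40 + 22.69% × ($1256.00 − $800.00) = $110.40 + 22.69% × $456.00 = $213.87
Transit Levy: 5% × $1460.00 = $73.00
Pension Levy: 4.28% × $1460.00 = $62.49
Workforce Levy: 7% × $1460.00 = $102.20
Total: $213.87 + $73.00 + $62.49 + $102.20 = $451.56

$451.56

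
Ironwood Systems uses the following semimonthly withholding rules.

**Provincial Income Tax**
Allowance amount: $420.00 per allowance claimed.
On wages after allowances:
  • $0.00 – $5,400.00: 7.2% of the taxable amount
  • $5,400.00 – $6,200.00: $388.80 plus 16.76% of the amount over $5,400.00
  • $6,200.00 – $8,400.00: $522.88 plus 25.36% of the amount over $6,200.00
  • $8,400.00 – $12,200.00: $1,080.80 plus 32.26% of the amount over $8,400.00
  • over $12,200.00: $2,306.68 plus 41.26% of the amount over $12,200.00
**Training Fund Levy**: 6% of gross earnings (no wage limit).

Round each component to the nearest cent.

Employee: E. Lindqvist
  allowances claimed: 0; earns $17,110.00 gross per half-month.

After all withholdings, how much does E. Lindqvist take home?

Provincial Income Tax: taxable = $17,110.00
  $2,306.68 + 41.26% × ($17,110.00 − $12,200.00) = $2,306.68 + 41.26% × $4,910.00 = $4,332.55
Training Fund Levy: 6% × $17,110.00 = $1,026.60
Total withheld: $4,332.55 + $1,026.60 = $5,359.15
Net pay: $17,110.00 − $5,359.15 = $11,750.85

$11,750.85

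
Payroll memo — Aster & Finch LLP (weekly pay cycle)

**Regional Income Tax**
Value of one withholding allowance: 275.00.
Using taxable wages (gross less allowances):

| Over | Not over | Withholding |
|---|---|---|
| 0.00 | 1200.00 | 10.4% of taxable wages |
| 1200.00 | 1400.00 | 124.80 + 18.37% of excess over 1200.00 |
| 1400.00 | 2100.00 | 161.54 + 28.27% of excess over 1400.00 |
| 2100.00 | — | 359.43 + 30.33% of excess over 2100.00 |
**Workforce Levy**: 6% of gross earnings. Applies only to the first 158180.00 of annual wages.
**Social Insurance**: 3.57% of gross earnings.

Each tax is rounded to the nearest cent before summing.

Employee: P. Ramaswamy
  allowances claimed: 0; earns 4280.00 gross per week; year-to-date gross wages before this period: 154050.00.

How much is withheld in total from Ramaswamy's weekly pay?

1421.22

Regional Income Tax: taxable = 4280.00
  359.43 + 30.33% × (4280.00 − 2100.00) = 359.43 + 30.33% × 2180.00 = 1020.62
Workforce Levy: cap 158180.00 − YTD 154050.00 = 4130.00 subject; 6% × 4130.00 = 247.80
Social Insurance: 3.57% × 4280.00 = 152.80
Total: 1020.62 + 247.80 + 152.80 = 1421.22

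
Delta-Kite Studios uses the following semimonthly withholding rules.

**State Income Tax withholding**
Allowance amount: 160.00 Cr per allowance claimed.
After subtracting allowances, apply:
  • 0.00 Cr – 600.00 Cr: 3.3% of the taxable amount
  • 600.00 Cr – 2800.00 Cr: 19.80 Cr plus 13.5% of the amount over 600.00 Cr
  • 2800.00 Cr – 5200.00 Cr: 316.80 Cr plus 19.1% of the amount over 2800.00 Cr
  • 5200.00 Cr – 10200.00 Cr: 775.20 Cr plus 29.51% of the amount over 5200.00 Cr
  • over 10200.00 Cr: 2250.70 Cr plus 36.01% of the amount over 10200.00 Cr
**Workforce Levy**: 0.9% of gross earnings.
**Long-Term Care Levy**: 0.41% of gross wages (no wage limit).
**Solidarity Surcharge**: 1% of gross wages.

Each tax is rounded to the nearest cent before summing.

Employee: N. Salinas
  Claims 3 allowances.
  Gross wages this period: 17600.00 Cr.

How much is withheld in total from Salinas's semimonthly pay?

5149.15 Cr

State Income Tax: taxable = 17600.00 Cr − 3×160.00 Cr = 17120.00 Cr
  2250.70 Cr + 36.01% × (17120.00 Cr − 10200.00 Cr) = 2250.70 Cr + 36.01% × 6920.00 Cr = 4742.59 Cr
Workforce Levy: 0.9% × 17600.00 Cr = 158.40 Cr
Long-Term Care Levy: 0.41% × 17600.00 Cr = 72.16 Cr
Solidarity Surcharge: 1% × 17600.00 Cr = 176.00 Cr
Total: 4742.59 Cr + 158.40 Cr + 72.16 Cr + 176.00 Cr = 5149.15 Cr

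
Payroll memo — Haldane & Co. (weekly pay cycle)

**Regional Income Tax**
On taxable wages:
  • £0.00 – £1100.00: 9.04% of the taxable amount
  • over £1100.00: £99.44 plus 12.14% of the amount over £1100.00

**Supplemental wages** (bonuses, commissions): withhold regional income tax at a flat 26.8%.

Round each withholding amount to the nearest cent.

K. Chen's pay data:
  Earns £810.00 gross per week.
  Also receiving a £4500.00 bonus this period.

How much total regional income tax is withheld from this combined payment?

Regional Income Tax: taxable = £810.00
  9.04% × £810.00 = £73.22
Supplemental (26.8% flat on bonus): 26.8% × £4500.00 = £1206.00
Total regional income tax: £73.22 + £1206.00 = £1279.22

£1279.22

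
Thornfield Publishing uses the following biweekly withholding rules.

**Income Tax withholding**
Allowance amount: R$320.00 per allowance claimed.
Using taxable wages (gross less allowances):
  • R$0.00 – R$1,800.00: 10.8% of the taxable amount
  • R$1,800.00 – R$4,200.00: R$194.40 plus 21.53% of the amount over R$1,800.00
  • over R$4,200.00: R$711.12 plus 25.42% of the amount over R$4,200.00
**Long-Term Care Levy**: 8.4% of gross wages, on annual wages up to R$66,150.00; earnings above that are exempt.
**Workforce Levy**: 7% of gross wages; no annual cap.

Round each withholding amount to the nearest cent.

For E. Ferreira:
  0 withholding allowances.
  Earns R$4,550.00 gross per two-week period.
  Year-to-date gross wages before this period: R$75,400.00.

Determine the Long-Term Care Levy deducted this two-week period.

Long-Term Care Levy: YTD R$75,400.00 ≥ cap R$66,150.00 → R$0.00

R$0.00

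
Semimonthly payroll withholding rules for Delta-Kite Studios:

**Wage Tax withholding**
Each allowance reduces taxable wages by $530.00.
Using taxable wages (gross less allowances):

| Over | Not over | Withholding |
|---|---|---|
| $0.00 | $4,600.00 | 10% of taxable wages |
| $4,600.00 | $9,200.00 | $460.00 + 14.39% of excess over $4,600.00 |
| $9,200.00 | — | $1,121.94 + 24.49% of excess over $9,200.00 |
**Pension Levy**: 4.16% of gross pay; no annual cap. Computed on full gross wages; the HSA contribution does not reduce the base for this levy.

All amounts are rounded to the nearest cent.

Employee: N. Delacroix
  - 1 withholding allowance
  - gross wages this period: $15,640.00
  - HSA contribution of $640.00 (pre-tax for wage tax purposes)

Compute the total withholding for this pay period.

$3,063.18

Wage Tax: taxable = $15,640.00 − $640.00 − 1×$530.00 = $14,470.00
  $1,121.94 + 24.49% × ($14,470.00 − $9,200.00) = $1,121.94 + 24.49% × $5,270.00 = $2,412.56
Pension Levy: 4.16% × $15,640.00 = $650.62
Total: $2,412.56 + $650.62 = $3,063.18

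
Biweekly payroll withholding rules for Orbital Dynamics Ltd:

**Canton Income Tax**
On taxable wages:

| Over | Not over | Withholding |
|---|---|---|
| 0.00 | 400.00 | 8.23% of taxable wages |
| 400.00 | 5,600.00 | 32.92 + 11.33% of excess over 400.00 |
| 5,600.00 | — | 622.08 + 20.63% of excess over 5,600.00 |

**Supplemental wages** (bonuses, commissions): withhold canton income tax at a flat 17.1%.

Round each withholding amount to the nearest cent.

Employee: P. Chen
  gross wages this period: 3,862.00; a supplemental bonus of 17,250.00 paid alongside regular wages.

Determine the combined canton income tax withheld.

3,374.91

Canton Income Tax: taxable = 3,862.00
  32.92 + 11.33% × (3,862.00 − 400.00) = 32.92 + 11.33% × 3,462.00 = 425.16
Supplemental (17.1% flat on bonus): 17.1% × 17,250.00 = 2,949.75
Total canton income tax: 425.16 + 2,949.75 = 3,374.91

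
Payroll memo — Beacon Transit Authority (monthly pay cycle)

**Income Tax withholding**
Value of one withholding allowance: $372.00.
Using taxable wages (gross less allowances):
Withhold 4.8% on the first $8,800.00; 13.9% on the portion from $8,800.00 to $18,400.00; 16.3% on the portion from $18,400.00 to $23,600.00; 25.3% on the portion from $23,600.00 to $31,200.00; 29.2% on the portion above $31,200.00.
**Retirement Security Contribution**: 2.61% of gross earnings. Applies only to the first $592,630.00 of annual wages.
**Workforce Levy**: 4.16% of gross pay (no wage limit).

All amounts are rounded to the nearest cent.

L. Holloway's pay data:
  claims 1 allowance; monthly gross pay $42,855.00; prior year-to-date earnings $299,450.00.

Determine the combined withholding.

Income Tax: taxable = $42,855.00 − 1×$372.00 = $42,483.00
  $4,527.20 + 29.2% × ($42,483.00 − $31,200.00) = $4,527.20 + 29.2% × $11,283.00 = $7,821.84
Retirement Security Contribution: 2.61% × $42,855.00 = $1,118.52
Workforce Levy: 4.16% × $42,855.00 = $1,782.77
Total: $7,821.84 + $1,118.52 + $1,782.77 = $10,723.13

$10,723.13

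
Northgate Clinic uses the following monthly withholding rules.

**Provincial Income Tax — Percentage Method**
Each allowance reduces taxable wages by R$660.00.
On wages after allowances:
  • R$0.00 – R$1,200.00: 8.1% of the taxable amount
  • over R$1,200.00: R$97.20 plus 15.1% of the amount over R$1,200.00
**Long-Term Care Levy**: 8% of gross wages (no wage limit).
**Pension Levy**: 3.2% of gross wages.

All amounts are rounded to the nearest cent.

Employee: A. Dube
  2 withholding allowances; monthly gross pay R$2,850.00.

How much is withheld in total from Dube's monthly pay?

R$466.23

Provincial Income Tax: taxable = R$2,850.00 − 2×R$660.00 = R$1,530.00
  R$97.20 + 15.1% × (R$1,530.00 − R$1,200.00) = R$97.20 + 15.1% × R$330.00 = R$147.03
Long-Term Care Levy: 8% × R$2,850.00 = R$228.00
Pension Levy: 3.2% × R$2,850.00 = R$91.20
Total: R$147.03 + R$228.00 + R$91.20 = R$466.23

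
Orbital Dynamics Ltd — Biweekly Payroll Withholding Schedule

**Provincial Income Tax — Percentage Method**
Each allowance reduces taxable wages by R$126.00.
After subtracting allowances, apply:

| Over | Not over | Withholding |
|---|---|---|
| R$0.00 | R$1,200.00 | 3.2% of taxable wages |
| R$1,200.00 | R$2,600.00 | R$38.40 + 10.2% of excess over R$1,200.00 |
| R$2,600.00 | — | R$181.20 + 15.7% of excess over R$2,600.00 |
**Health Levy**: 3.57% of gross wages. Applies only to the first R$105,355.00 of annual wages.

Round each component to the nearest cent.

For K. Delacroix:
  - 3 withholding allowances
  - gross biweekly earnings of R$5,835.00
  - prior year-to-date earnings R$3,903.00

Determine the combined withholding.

R$838.06

Provincial Income Tax: taxable = R$5,835.00 − 3×R$126.00 = R$5,457.00
  R$181.20 + 15.7% × (R$5,457.00 − R$2,600.00) = R$181.20 + 15.7% × R$2,857.00 = R$629.75
Health Levy: 3.57% × R$5,835.00 = R$208.31
Total: R$629.75 + R$208.31 = R$838.06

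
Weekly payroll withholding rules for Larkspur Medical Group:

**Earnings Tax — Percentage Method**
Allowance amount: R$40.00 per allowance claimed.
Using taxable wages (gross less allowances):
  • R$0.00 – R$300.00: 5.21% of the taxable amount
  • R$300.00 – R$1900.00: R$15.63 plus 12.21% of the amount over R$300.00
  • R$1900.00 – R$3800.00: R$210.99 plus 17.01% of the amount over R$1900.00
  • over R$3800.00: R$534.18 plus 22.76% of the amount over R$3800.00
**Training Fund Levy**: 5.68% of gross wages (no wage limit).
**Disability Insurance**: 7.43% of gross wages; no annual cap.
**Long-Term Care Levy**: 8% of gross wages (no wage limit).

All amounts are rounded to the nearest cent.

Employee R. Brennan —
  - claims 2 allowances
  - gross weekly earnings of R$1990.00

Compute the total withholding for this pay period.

R$632.78

Earnings Tax: taxable = R$1990.00 − 2×R$40.00 = R$1910.00
  R$210.99 + 17.01% × (R$1910.00 − R$1900.00) = R$210.99 + 17.01% × R$10.00 = R$212.69
Training Fund Levy: 5.68% × R$1990.00 = R$113.03
Disability Insurance: 7.43% × R$1990.00 = R$147.86
Long-Term Care Levy: 8% × R$1990.00 = R$159.20
Total: R$212.69 + R$113.03 + R$147.86 + R$159.20 = R$632.78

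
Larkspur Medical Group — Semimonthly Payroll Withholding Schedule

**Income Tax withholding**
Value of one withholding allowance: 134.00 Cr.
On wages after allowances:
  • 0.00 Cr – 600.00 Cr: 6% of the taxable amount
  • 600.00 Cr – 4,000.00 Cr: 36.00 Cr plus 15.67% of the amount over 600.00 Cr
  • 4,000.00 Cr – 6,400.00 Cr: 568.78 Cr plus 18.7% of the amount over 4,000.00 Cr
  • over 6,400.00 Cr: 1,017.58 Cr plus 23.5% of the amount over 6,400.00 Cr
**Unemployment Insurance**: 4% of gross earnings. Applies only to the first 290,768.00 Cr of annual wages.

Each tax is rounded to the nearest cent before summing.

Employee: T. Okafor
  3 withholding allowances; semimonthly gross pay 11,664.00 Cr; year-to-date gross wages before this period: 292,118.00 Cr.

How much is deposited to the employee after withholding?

Income Tax: taxable = 11,664.00 Cr − 3×134.00 Cr = 11,262.00 Cr
  1,017.58 Cr + 23.5% × (11,262.00 Cr − 6,400.00 Cr) = 1,017.58 Cr + 23.5% × 4,862.00 Cr = 2,160.15 Cr
Unemployment Insurance: YTD 292,118.00 Cr ≥ cap 290,768.00 Cr → 0.00 Cr
Total withheld: 2,160.15 Cr + 0.00 Cr = 2,160.15 Cr
Net pay: 11,664.00 Cr − 2,160.15 Cr = 9,503.85 Cr

9,503.85 Cr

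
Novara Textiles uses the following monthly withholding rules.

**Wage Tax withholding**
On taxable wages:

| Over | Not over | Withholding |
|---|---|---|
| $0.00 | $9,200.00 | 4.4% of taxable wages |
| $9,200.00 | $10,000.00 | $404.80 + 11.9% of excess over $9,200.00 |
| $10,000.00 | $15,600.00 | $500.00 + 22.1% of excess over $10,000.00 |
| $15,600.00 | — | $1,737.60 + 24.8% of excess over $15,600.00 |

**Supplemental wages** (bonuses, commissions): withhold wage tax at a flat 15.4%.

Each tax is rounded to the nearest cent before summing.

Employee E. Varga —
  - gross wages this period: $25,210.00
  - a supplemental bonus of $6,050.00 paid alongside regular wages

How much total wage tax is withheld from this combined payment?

Wage Tax: taxable = $25,210.00
  $1,737.60 + 24.8% × ($25,210.00 − $15,600.00) = $1,737.60 + 24.8% × $9,610.00 = $4,120.88
Supplemental (15.4% flat on bonus): 15.4% × $6,050.00 = $931.70
Total wage tax: $4,120.88 + $931.70 = $5,052.58

$5,052.58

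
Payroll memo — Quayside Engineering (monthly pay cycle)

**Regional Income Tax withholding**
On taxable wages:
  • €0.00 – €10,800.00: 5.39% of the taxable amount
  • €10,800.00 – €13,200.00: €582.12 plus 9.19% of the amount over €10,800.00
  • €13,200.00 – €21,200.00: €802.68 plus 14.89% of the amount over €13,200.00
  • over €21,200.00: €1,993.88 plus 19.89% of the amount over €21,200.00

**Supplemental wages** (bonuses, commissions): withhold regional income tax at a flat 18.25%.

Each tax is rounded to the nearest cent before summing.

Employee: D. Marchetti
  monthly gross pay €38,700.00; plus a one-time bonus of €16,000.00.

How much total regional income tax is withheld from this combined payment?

€8,394.63

Regional Income Tax: taxable = €38,700.00
  €1,993.88 + 19.89% × (€38,700.00 − €21,200.00) = €1,993.88 + 19.89% × €17,500.00 = €5,474.63
Supplemental (18.25% flat on bonus): 18.25% × €16,000.00 = €2,920.00
Total regional income tax: €5,474.63 + €2,920.00 = €8,394.63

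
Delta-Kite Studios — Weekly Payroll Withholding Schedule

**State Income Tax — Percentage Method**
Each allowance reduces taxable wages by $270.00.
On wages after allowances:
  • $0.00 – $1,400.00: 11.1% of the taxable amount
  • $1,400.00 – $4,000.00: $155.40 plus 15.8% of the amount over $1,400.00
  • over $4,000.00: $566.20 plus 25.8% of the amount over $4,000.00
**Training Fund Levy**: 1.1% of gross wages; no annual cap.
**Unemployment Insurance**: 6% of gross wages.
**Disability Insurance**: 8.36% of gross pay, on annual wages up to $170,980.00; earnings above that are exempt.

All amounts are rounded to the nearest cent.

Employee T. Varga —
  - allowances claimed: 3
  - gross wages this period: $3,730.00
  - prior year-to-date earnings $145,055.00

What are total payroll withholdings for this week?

State Income Tax: taxable = $3,730.00 − 3×$270.00 = $2,920.00
  $155.40 + 15.8% × ($2,920.00 − $1,400.00) = $155.40 + 15.8% × $1,520.00 = $395.56
Training Fund Levy: 1.1% × $3,730.00 = $41.03
Unemployment Insurance: 6% × $3,730.00 = $223.80
Disability Insurance: 8.36% × $3,730.00 = $311.83
Total: $395.56 + $41.03 + $223.80 + $311.83 = $972.22

$972.22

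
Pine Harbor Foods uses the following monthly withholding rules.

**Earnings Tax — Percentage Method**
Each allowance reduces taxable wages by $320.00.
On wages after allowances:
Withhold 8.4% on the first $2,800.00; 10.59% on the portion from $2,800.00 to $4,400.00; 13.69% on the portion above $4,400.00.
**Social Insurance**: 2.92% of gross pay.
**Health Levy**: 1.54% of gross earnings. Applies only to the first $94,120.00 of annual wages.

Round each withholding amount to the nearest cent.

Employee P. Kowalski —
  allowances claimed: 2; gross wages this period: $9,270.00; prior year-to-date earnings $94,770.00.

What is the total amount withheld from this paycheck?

$1,254.41

Earnings Tax: taxable = $9,270.00 − 2×$320.00 = $8,630.00
  $404.64 + 13.69% × ($8,630.00 − $4,400.00) = $404.64 + 13.69% × $4,230.00 = $983.73
Social Insurance: 2.92% × $9,270.00 = $270.68
Health Levy: YTD $94,770.00 ≥ cap $94,120.00 → $0.00
Total: $983.73 + $270.68 + $0.00 = $1,254.41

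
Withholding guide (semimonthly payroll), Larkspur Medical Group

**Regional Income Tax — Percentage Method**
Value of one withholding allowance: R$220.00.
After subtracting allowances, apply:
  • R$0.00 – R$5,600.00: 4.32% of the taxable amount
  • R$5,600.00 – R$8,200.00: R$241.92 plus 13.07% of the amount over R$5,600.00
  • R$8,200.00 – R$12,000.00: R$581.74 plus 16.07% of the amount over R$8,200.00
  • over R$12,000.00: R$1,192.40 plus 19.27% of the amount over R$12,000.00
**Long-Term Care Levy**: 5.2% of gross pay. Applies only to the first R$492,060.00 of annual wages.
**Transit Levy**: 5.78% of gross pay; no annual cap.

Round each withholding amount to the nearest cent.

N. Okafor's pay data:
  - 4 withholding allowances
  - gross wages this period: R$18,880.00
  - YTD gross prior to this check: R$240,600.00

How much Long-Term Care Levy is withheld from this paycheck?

R$981.76

Long-Term Care Levy: 5.2% × R$18,880.00 = R$981.76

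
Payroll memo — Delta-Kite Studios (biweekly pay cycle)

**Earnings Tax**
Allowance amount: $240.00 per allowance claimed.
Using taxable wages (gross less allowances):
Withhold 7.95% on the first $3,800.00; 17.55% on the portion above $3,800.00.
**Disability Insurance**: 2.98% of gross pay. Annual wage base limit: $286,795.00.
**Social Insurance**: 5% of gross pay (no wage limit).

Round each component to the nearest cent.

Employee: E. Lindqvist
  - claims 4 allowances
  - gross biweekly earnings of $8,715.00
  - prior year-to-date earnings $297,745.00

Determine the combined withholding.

$1,431.95

Earnings Tax: taxable = $8,715.00 − 4×$240.00 = $7,755.00
  $302.10 + 17.55% × ($7,755.00 − $3,800.00) = $302.10 + 17.55% × $3,955.00 = $996.20
Disability Insurance: YTD $297,745.00 ≥ cap $286,795.00 → $0.00
Social Insurance: 5% × $8,715.00 = $435.75
Total: $996.20 + $0.00 + $435.75 = $1,431.95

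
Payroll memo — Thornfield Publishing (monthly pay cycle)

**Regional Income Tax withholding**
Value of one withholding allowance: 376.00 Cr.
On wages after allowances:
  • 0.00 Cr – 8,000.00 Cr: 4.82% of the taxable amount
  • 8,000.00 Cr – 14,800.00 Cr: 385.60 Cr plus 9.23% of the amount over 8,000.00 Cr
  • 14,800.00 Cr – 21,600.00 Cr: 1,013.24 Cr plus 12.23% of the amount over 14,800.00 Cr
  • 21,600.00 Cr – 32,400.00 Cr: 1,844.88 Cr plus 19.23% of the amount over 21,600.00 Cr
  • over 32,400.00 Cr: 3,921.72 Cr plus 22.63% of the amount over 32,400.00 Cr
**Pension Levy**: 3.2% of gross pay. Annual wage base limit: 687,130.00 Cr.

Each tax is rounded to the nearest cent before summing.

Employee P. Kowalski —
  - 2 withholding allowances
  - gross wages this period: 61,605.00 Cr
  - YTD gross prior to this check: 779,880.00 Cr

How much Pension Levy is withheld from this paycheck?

0.00 Cr

Pension Levy: YTD 779,880.00 Cr ≥ cap 687,130.00 Cr → 0.00 Cr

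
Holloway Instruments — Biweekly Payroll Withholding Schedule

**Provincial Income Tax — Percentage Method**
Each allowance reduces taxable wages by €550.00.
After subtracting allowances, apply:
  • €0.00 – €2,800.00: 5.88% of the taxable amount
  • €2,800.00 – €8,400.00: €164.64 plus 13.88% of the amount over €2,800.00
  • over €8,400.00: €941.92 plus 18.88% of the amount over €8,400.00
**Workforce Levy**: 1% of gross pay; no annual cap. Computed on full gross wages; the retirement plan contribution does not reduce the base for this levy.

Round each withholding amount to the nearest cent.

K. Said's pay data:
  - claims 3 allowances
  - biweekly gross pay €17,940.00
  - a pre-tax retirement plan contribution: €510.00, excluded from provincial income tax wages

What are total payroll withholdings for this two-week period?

Provincial Income Tax: taxable = €17,940.00 − €510.00 − 3×€550.00 = €15,780.00
  €941.92 + 18.88% × (€15,780.00 − €8,400.00) = €941.92 + 18.88% × €7,380.00 = €2,335.26
Workforce Levy: 1% × €17,940.00 = €179.40
Total: €2,335.26 + €179.40 = €2,514.66

€2,514.66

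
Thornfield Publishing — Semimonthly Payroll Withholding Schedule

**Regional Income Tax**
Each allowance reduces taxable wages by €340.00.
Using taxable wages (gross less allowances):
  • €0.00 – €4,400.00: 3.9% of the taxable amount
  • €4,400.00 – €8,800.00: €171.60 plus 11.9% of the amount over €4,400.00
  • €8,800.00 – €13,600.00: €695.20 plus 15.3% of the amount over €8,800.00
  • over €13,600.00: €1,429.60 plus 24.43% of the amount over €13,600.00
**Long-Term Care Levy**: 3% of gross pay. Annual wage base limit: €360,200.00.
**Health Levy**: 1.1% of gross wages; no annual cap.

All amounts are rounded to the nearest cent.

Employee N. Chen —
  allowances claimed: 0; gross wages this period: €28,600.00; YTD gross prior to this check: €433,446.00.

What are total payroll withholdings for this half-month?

€5,408.70

Regional Income Tax: taxable = €28,600.00
  €1,429.60 + 24.43% × (€28,600.00 − €13,600.00) = €1,429.60 + 24.43% × €15,000.00 = €5,094.10
Long-Term Care Levy: YTD €433,446.00 ≥ cap €360,200.00 → €0.00
Health Levy: 1.1% × €28,600.00 = €314.60
Total: €5,094.10 + €0.00 + €314.60 = €5,408.70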